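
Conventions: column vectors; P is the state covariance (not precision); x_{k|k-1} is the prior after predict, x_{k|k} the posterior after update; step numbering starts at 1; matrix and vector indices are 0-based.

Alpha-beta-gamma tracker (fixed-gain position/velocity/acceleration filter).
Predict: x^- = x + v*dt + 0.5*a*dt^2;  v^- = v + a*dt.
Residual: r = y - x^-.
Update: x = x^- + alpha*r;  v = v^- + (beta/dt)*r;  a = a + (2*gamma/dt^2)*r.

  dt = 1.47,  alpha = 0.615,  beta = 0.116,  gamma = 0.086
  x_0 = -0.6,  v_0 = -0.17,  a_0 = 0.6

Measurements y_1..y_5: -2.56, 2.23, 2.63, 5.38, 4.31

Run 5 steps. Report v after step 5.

step 1: x_pred=-0.2016  r=-2.3584  x^+=-1.6520  v^+=0.5259  a^+=0.4123
step 2: x_pred=-0.4335  r=2.6635  x^+=1.2045  v^+=1.3421  a^+=0.6243
step 3: x_pred=3.8520  r=-1.2220  x^+=3.1005  v^+=2.1634  a^+=0.5270
step 4: x_pred=6.8501  r=-1.4701  x^+=5.9460  v^+=2.8221  a^+=0.4100
step 5: x_pred=10.5375  r=-6.2275  x^+=6.7076  v^+=2.9334  a^+=-0.0857

v_post = 2.9334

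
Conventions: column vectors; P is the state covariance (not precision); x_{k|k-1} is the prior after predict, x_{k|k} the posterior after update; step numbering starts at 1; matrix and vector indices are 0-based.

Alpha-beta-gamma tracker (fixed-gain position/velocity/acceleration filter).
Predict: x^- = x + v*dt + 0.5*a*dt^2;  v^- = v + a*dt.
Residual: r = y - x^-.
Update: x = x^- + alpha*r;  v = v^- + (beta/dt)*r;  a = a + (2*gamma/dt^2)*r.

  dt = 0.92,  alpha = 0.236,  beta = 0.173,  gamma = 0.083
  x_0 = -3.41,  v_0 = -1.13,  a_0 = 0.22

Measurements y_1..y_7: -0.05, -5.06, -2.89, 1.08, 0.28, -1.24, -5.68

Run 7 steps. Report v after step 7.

step 1: x_pred=-4.3565  r=4.3065  x^+=-3.3402  v^+=-0.1178  a^+=1.0646
step 2: x_pred=-2.9980  r=-2.0620  x^+=-3.4846  v^+=0.4739  a^+=0.6602
step 3: x_pred=-2.7692  r=-0.1208  x^+=-2.7977  v^+=1.0586  a^+=0.6365
step 4: x_pred=-1.5545  r=2.6345  x^+=-0.9327  v^+=2.1396  a^+=1.1532
step 5: x_pred=1.5237  r=-1.2437  x^+=1.2302  v^+=2.9666  a^+=0.9093
step 6: x_pred=4.3443  r=-5.5843  x^+=3.0264  v^+=2.7531  a^+=-0.1859
step 7: x_pred=5.4806  r=-11.1606  x^+=2.8467  v^+=0.4834  a^+=-2.3748

v_post = 0.4834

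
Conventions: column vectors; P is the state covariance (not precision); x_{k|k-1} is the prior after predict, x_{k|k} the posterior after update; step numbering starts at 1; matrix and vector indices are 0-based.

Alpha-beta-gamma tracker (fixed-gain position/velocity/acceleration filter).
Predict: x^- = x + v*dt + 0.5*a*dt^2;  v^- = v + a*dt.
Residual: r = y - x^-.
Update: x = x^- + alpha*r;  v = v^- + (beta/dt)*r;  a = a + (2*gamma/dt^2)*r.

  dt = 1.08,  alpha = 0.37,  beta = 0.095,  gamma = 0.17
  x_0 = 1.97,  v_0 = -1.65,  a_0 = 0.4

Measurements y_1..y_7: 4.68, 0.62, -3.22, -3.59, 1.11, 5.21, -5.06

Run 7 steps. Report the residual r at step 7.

resid = -2.2315

step 1: x_pred=0.4213  r=4.2587  x^+=1.9970  v^+=-0.8434  a^+=1.6414
step 2: x_pred=2.0434  r=-1.4234  x^+=1.5167  v^+=0.8041  a^+=1.2265
step 3: x_pred=3.1005  r=-6.3205  x^+=0.7619  v^+=1.5727  a^+=-0.6159
step 4: x_pred=2.1013  r=-5.6913  x^+=-0.0045  v^+=0.4069  a^+=-2.2749
step 5: x_pred=-0.8917  r=2.0017  x^+=-0.1511  v^+=-1.8739  a^+=-1.6914
step 6: x_pred=-3.1613  r=8.3713  x^+=-0.0639  v^+=-2.9642  a^+=0.7488
step 7: x_pred=-2.8285  r=-2.2315  x^+=-3.6542  v^+=-2.3518  a^+=0.0983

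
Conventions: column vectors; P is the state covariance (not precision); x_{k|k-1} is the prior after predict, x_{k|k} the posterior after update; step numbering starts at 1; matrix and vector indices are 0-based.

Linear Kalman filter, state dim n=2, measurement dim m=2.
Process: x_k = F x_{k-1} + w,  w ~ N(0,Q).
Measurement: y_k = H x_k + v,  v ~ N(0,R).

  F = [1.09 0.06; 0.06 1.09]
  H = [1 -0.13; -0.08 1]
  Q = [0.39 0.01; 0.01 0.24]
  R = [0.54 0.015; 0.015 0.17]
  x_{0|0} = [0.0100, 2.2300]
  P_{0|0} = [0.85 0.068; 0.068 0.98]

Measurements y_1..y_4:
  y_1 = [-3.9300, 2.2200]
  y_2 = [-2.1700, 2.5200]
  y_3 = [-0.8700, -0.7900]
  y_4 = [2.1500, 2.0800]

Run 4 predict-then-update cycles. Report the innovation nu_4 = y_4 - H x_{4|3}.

step 1: x^-=[0.1447, 2.4313]  P^-=[1.4123 0.2107; 0.2107 1.4163]  S=[1.9215 -0.0692; -0.0692 1.5616]  K=[0.7242 0.0947; 0.0462 0.8982]  nu=[-3.7586, -0.1997]  x^+=[-2.5961, 2.0783]  P^+=[0.4001 0.0590; 0.0590 0.1581]
step 2: x^-=[-2.7051, 2.1096]  P^-=[0.8737 0.1168; 0.1168 0.4370]  S=[1.3907 0.0063; 0.0063 0.5939]  K=[0.6170 0.0724; 0.0399 0.7197]  nu=[0.8093, 0.1940]  x^+=[-2.1917, 2.2815]  P^+=[0.3406 0.0488; 0.0488 0.1268]
step 3: x^-=[-2.2520, 2.3553]  P^-=[0.8015 0.0987; 0.0987 0.3983]  S=[1.3226 -0.0011; -0.0011 0.5576]  K=[0.5964 0.0633; 0.0361 0.7002]  nu=[1.6882, -3.3255]  x^+=[-1.4557, 0.0878]  P^+=[0.3290 0.0460; 0.0460 0.1233]
step 4: x^-=[-1.5815, 0.0084]  P^-=[0.7873 0.0944; 0.0944 0.3936]  S=[1.3094 -0.0038; -0.0038 0.5536]  K=[0.5921 0.0608; 0.0350 0.6977]  nu=[3.7325, 1.9451]  x^+=[0.7468, 1.4962]  P^+=[0.3265 0.0453; 0.0453 0.1228]

innov = [3.7325, 1.9451]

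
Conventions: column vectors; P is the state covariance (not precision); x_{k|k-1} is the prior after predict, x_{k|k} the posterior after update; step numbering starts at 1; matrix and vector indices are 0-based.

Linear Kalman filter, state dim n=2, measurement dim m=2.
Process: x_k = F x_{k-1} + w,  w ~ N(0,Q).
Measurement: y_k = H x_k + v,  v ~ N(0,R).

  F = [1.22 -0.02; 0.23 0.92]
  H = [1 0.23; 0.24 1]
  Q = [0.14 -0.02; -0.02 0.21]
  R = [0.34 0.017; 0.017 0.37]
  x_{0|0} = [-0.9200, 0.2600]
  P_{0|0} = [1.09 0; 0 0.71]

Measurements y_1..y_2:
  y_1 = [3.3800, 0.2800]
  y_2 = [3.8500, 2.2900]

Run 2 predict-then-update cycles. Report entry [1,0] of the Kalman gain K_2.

K[1,0] = -0.0505

step 1: x^-=[-1.1276, 0.0276]  P^-=[1.7626 0.2728; 0.2728 0.8686]  S=[2.2741 0.9277; 0.9277 1.4711]  K=[0.8209 -0.0447; -0.0689 0.6784]  nu=[4.5013, 0.5230]  x^+=[2.5442, 0.0721]  P^+=[0.2952 -0.0734; -0.0734 0.2675]
step 2: x^-=[3.1025, 0.6515]  P^-=[0.5831 -0.0242; -0.0242 0.4209]  S=[0.9343 0.2283; 0.2283 0.8129]  K=[0.6264 -0.0334; -0.0505 0.5248]  nu=[0.5977, 0.8939]  x^+=[3.4469, 1.0905]  P^+=[0.2252 -0.0558; -0.0558 0.2067]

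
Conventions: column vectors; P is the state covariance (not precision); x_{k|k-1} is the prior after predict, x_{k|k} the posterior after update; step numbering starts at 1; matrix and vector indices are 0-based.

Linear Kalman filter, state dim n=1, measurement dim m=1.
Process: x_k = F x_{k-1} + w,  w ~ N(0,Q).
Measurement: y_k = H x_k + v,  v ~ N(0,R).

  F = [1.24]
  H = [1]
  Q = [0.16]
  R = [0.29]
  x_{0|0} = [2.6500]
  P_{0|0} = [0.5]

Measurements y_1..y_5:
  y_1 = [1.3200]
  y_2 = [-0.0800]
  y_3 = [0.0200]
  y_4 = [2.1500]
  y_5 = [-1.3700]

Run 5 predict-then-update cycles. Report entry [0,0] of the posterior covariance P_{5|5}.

P_post[0,0] = 0.1726

step 1: x^-=[3.2860]  P^-=[0.9288]  S=[1.2188]  K=[0.7621]  nu=[-1.9660]  x^+=[1.7878]  P^+=[0.2210]
step 2: x^-=[2.2169]  P^-=[0.4998]  S=[0.7898]  K=[0.6328]  nu=[-2.2969]  x^+=[0.7634]  P^+=[0.1835]
step 3: x^-=[0.9466]  P^-=[0.4422]  S=[0.7322]  K=[0.6039]  nu=[-0.9266]  x^+=[0.3870]  P^+=[0.1751]
step 4: x^-=[0.4799]  P^-=[0.4293]  S=[0.7193]  K=[0.5968]  nu=[1.6701]  x^+=[1.4766]  P^+=[0.1731]
step 5: x^-=[1.8310]  P^-=[0.4261]  S=[0.7161]  K=[0.5950]  nu=[-3.2010]  x^+=[-0.0737]  P^+=[0.1726]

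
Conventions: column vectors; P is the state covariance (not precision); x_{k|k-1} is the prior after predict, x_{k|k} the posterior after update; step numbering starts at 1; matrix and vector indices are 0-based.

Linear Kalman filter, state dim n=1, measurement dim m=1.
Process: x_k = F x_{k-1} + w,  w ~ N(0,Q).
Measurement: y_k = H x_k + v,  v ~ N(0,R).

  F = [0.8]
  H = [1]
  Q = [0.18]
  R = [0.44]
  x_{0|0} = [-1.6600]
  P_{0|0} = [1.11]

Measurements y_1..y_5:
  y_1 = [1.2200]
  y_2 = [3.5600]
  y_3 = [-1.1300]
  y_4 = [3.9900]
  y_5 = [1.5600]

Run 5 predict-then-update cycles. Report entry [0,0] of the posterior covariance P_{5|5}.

P_post[0,0] = 0.1760

step 1: x^-=[-1.3280]  P^-=[0.8904]  S=[1.3304]  K=[0.6693]  nu=[2.5480]  x^+=[0.3773]  P^+=[0.2945]
step 2: x^-=[0.3018]  P^-=[0.3685]  S=[0.8085]  K=[0.4558]  nu=[3.2582]  x^+=[1.7868]  P^+=[0.2005]
step 3: x^-=[1.4294]  P^-=[0.3083]  S=[0.7483]  K=[0.4120]  nu=[-2.5594]  x^+=[0.3749]  P^+=[0.1813]
step 4: x^-=[0.2999]  P^-=[0.2960]  S=[0.7360]  K=[0.4022]  nu=[3.6901]  x^+=[1.7840]  P^+=[0.1770]
step 5: x^-=[1.4272]  P^-=[0.2933]  S=[0.7333]  K=[0.3999]  nu=[0.1328]  x^+=[1.4803]  P^+=[0.1760]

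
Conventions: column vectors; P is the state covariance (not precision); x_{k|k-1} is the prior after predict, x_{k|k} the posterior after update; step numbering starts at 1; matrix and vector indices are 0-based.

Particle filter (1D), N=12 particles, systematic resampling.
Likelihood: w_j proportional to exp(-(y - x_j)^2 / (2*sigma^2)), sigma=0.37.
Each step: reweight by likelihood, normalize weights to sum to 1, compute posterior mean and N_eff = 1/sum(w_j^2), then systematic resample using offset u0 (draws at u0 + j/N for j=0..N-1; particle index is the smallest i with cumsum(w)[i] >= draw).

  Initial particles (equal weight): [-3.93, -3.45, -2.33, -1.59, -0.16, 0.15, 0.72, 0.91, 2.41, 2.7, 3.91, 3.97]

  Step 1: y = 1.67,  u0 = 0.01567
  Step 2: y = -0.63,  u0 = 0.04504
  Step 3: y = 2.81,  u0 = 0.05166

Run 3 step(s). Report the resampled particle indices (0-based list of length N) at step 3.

resampled_idx = [2, 7, 9, 9, 9, 10, 10, 10, 10, 11, 11, 11]

step 1: w=[0.0000, 0.0000, 0.0000, 0.0000, 0.0000, 0.0007, 0.1177, 0.3855, 0.4301, 0.0660, 0.0000, 0.0000]  mean=1.6504  Neff=2.8423  idx=[6, 6, 7, 7, 7, 7, 8, 8, 8, 8, 8, 8]
step 2: w=[0.3940, 0.3940, 0.0530, 0.0530, 0.0530, 0.0530, 0.0000, 0.0000, 0.0000, 0.0000, 0.0000, 0.0000]  mean=0.7603  Neff=3.1090  idx=[0, 0, 0, 0, 0, 1, 1, 1, 1, 2, 3, 5]
step 3: w=[0.0176, 0.0176, 0.0176, 0.0176, 0.0176, 0.0176, 0.0176, 0.0176, 0.0176, 0.2805, 0.2805, 0.2805]  mean=0.8799  Neff=4.1861  idx=[2, 7, 9, 9, 9, 10, 10, 10, 10, 11, 11, 11]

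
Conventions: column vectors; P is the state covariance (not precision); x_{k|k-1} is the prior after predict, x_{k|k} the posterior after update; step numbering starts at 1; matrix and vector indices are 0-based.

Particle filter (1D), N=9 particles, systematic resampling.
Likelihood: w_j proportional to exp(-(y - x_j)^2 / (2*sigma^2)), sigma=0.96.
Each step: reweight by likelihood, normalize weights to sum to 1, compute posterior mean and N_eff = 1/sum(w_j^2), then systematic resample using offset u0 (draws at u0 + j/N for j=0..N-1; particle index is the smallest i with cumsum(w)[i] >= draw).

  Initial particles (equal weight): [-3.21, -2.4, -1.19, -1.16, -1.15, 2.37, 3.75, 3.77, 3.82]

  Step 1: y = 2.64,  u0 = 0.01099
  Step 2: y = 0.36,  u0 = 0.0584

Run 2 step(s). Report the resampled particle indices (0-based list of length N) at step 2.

step 1: w=[0.0000, 0.0000, 0.0001, 0.0002, 0.0002, 0.3932, 0.2096, 0.2046, 0.1922]  mean=3.2227  Neff=3.6063  idx=[5, 5, 5, 5, 6, 6, 7, 7, 8]
step 2: w=[0.2450, 0.2450, 0.2450, 0.2450, 0.0043, 0.0043, 0.0040, 0.0040, 0.0033]  mean=2.3979  Neff=4.1627  idx=[0, 0, 1, 1, 2, 2, 2, 3, 3]

resampled_idx = [0, 0, 1, 1, 2, 2, 2, 3, 3]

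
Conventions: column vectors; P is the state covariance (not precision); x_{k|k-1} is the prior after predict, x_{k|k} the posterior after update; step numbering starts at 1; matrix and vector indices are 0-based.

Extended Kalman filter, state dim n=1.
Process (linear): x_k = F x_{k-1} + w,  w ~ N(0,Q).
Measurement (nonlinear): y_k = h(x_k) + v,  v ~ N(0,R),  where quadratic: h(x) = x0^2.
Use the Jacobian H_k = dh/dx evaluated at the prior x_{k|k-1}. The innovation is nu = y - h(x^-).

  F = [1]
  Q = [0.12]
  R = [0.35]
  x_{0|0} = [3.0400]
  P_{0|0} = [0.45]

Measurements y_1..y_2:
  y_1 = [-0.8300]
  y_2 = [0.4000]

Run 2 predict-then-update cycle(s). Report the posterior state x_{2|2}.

step 1: x^-=[3.0400]  P^-=[0.5700]  H_jac=[6.0800]  S=[21.4208]  K=[0.1618]  nu=[-10.0716]  x^+=[1.4106]  P^+=[0.0093]
step 2: x^-=[1.4106]  P^-=[0.1293]  H_jac=[2.8211]  S=[1.3792]  K=[0.2645]  nu=[-1.5897]  x^+=[0.9901]  P^+=[0.0328]

x_post = [0.9901]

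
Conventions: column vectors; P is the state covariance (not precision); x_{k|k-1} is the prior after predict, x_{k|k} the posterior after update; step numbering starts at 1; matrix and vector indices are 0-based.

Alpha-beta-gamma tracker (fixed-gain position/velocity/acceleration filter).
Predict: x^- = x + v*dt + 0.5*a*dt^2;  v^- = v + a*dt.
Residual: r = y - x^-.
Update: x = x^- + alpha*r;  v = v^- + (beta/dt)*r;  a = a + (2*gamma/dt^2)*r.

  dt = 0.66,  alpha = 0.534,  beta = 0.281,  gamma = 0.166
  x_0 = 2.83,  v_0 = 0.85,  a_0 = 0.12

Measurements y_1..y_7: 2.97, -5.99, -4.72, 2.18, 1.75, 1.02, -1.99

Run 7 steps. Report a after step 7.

step 1: x_pred=3.4171  r=-0.4471  x^+=3.1784  v^+=0.7388  a^+=-0.2208
step 2: x_pred=3.6179  r=-9.6079  x^+=-1.5127  v^+=-3.4975  a^+=-7.5436
step 3: x_pred=-5.4641  r=0.7441  x^+=-5.0667  v^+=-8.1595  a^+=-6.9765
step 4: x_pred=-11.9715  r=14.1515  x^+=-4.4146  v^+=-6.7389  a^+=3.8093
step 5: x_pred=-8.0326  r=9.7826  x^+=-2.8087  v^+=-0.0597  a^+=11.2653
step 6: x_pred=-0.3945  r=1.4145  x^+=0.3608  v^+=7.9776  a^+=12.3434
step 7: x_pred=8.3144  r=-10.3044  x^+=2.8119  v^+=11.7371  a^+=4.4897

a_post = 4.4897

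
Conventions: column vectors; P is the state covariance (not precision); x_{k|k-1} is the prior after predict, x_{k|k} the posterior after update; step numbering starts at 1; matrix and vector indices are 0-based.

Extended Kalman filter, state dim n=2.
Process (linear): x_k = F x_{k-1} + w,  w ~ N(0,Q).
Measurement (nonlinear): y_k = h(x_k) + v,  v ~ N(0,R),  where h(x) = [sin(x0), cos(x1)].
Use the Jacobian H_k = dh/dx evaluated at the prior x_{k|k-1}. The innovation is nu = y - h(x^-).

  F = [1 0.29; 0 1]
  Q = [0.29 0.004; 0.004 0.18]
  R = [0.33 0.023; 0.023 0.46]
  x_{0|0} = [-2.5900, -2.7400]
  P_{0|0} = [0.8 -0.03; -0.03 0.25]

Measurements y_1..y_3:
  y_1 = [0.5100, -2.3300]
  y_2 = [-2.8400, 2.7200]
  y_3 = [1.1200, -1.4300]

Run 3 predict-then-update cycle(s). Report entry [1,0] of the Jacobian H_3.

step 1: x^-=[-3.3846, -2.7400]  P^-=[1.0936 0.0465; 0.0465 0.4300]  H_jac=[-0.9706 0.0000; 0.0000 0.3909]  S=[1.3603 0.0054; 0.0054 0.5257]  K=[-0.7805 0.0425; -0.0344 0.3201]  nu=[0.2694, -1.4096]  x^+=[-3.6548, -3.2004]  P^+=[0.2644 0.0041; 0.0041 0.3746]
step 2: x^-=[-4.5829, -3.2004]  P^-=[0.5883 0.1168; 0.1168 0.5546]  H_jac=[-0.1291 0.0000; 0.0000 -0.0588]  S=[0.3398 0.0239; 0.0239 0.4619]  K=[-0.2233 -0.0033; -0.0395 -0.0686]  nu=[-3.8316, 3.7183]  x^+=[-3.7398, -3.3039]  P^+=[0.5713 0.1133; 0.1133 0.5518]
step 3: x^-=[-4.6980, -3.3039]  P^-=[0.9734 0.2773; 0.2773 0.7318]  H_jac=[-0.0144 0.0000; 0.0000 -0.1616]  S=[0.3302 0.0236; 0.0236 0.4791]  K=[-0.0359 -0.0918; 0.0056 -0.2472]  nu=[0.1201, -0.4431]  x^+=[-4.6616, -3.1937]  P^+=[0.9688 0.2663; 0.2663 0.7026]

H_jac[1,0] = 0.0000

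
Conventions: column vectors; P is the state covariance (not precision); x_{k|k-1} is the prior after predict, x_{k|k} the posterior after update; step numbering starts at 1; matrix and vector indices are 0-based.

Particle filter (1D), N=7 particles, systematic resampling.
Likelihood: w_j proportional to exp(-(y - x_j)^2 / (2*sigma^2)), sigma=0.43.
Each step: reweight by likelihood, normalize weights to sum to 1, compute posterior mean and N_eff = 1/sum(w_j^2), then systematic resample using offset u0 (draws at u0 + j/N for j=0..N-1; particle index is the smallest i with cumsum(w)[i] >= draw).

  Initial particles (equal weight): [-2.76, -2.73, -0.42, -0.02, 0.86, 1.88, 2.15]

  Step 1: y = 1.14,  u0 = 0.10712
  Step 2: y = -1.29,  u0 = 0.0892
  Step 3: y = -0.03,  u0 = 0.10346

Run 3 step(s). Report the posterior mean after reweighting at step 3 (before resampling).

step 1: w=[0.0000, 0.0000, 0.0012, 0.0233, 0.7175, 0.2017, 0.0562]  mean=1.1162  Neff=1.7882  idx=[4, 4, 4, 4, 4, 5, 6]
step 2: w=[0.2000, 0.2000, 0.2000, 0.2000, 0.2000, 0.0000, 0.0000]  mean=0.8600  Neff=5.0000  idx=[0, 1, 1, 2, 3, 4, 4]
step 3: w=[0.1429, 0.1429, 0.1429, 0.1429, 0.1429, 0.1429, 0.1429]  mean=0.8600  Neff=7.0000  idx=[0, 1, 2, 3, 4, 5, 6]

post_mean = 0.8600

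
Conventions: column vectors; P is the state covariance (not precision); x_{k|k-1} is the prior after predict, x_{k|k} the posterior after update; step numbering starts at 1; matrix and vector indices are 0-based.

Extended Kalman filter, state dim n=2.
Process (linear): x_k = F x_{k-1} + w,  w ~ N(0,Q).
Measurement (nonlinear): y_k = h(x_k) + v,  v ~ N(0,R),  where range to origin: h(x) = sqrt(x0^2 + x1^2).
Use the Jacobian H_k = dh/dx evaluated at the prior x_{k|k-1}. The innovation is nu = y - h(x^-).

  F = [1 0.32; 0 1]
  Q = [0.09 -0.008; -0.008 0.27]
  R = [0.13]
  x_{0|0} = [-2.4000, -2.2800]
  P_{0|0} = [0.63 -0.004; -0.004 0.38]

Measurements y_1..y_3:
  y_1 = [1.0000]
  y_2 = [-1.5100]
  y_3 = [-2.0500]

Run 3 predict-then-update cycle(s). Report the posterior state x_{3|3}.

step 1: x^-=[-3.1296, -2.2800]  P^-=[0.7564 0.1096; 0.1096 0.6500]  H_jac=[-0.8083 -0.5888]  S=[0.9538]  K=[-0.7086; -0.4942]  nu=[-2.8721]  x^+=[-1.0945, -0.8608]  P^+=[0.2774 -0.2244; -0.2244 0.4171]
step 2: x^-=[-1.3699, -0.8608]  P^-=[0.2665 -0.0989; -0.0989 0.6871]  H_jac=[-0.8467 -0.5320]  S=[0.4265]  K=[-0.4058; -0.6608]  nu=[-3.1279]  x^+=[-0.1006, 1.2061]  P^+=[0.1963 -0.2133; -0.2133 0.5009]
step 3: x^-=[0.2854, 1.2061]  P^-=[0.2011 -0.0610; -0.0610 0.7709]  H_jac=[0.2303 0.9731]  S=[0.8433]  K=[-0.0155; 0.8729]  nu=[-3.2894]  x^+=[0.3363, -1.6651]  P^+=[0.2009 -0.0496; -0.0496 0.1283]

x_post = [0.3363, -1.6651]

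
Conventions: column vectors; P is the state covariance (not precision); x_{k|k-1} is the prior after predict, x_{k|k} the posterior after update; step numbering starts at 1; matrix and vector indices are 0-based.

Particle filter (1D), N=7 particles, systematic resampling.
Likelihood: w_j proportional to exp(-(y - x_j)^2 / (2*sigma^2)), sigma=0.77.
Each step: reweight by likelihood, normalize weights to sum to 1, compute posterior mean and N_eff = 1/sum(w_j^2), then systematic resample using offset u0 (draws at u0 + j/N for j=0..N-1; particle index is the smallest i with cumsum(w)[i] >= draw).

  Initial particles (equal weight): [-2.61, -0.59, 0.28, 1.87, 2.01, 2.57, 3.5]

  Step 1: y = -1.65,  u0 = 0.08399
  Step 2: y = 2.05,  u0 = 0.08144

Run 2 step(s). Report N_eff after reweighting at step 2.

step 1: w=[0.5161, 0.4353, 0.0485, 0.0000, 0.0000, 0.0000, 0.0000]  mean=-1.5902  Neff=2.1824  idx=[0, 0, 0, 0, 1, 1, 1]
step 2: w=[0.0000, 0.0000, 0.0000, 0.0000, 0.3333, 0.3333, 0.3333]  mean=-0.5900  Neff=3.0000  idx=[4, 4, 5, 5, 5, 6, 6]

N_eff = 3.0000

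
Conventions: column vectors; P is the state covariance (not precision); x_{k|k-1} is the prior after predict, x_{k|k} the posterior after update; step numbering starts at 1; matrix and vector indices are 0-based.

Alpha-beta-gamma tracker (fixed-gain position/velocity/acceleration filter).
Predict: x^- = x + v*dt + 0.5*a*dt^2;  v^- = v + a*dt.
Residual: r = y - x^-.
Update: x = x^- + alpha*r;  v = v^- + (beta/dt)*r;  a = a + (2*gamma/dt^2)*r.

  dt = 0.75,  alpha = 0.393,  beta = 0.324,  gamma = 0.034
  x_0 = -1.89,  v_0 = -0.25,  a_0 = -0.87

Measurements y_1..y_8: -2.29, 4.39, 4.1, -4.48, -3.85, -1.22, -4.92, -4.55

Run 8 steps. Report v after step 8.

step 1: x_pred=-2.3222  r=0.0322  x^+=-2.3095  v^+=-0.8886  a^+=-0.8661
step 2: x_pred=-3.2196  r=7.6096  x^+=-0.2290  v^+=1.7492  a^+=0.0538
step 3: x_pred=1.0980  r=3.0020  x^+=2.2778  v^+=3.0864  a^+=0.4167
step 4: x_pred=4.7098  r=-9.1898  x^+=1.0982  v^+=-0.5711  a^+=-0.6942
step 5: x_pred=0.4746  r=-4.3246  x^+=-1.2249  v^+=-2.9600  a^+=-1.2170
step 6: x_pred=-3.7872  r=2.5672  x^+=-2.7783  v^+=-2.7637  a^+=-0.9067
step 7: x_pred=-5.1061  r=0.1861  x^+=-5.0330  v^+=-3.3633  a^+=-0.8842
step 8: x_pred=-7.8041  r=3.2541  x^+=-6.5253  v^+=-2.6207  a^+=-0.4908

v_post = -2.6207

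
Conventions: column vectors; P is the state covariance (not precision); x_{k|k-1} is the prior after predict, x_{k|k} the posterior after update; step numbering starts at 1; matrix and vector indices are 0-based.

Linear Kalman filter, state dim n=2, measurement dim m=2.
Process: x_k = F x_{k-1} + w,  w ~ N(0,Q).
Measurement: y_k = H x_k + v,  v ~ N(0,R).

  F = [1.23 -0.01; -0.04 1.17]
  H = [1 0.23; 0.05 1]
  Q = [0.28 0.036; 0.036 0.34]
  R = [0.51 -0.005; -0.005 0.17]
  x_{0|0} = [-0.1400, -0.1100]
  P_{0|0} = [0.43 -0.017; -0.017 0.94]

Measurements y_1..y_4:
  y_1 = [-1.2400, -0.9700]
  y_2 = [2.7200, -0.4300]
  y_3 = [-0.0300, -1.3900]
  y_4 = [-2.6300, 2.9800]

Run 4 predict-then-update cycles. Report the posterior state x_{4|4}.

x_post = [-1.3523, 1.8367]

step 1: x^-=[-0.1711, -0.1231]  P^-=[0.9311 -0.0206; -0.0206 1.6290]  S=[1.5177 0.3954; 0.3954 1.7993]  K=[0.6434 -0.1270; -0.0026 0.9054]  nu=[-1.0406, -0.8383]  x^+=[-0.7342, -0.8794]  P^+=[0.3384 -0.0417; -0.0417 0.1560]
step 2: x^-=[-0.8942, -0.9996]  P^-=[0.7930 -0.0425; -0.0425 0.5580]  S=[1.3129 0.1200; 0.1200 0.7257]  K=[0.6060 -0.1042; -0.0047 0.7667]  nu=[3.8441, 0.6143]  x^+=[1.3715, -0.5467]  P^+=[0.3180 -0.0366; -0.0366 0.1322]
step 3: x^-=[1.6924, -0.6944]  P^-=[0.7621 -0.0339; -0.0339 0.5249]  S=[1.2842 0.1195; 0.1195 0.6934]  K=[0.5963 -0.0968; -0.0027 0.7550]  nu=[-1.5626, -0.7802]  x^+=[0.8360, -1.2793]  P^+=[0.3127 -0.0351; -0.0351 0.1301]
step 4: x^-=[1.0411, -1.5302]  P^-=[0.7539 -0.0314; -0.0314 0.5219]  S=[1.2771 0.1210; 0.1210 0.6906]  K=[0.5937 -0.0949; -0.0020 0.7537]  nu=[-3.3191, 4.4582]  x^+=[-1.3523, 1.8367]  P^+=[0.3112 -0.0347; -0.0347 0.1299]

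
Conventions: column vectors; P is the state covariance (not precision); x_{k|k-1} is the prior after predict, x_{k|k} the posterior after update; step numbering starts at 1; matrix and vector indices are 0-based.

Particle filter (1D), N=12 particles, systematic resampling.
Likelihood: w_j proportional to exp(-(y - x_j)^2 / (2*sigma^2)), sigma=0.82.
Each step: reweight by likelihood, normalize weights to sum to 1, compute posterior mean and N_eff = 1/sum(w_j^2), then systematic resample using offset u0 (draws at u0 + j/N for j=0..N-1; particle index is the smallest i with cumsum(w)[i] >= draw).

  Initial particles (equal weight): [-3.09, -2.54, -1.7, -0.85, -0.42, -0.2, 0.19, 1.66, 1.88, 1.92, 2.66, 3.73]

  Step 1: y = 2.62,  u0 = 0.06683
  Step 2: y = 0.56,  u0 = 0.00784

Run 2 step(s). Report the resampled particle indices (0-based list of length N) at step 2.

resampled_idx = [0, 0, 0, 1, 1, 2, 3, 3, 4, 5, 6, 6]

step 1: w=[0.0000, 0.0000, 0.0000, 0.0000, 0.0003, 0.0008, 0.0038, 0.1537, 0.2030, 0.2118, 0.3046, 0.1220]  mean=2.3090  Neff=4.6009  idx=[7, 7, 8, 8, 9, 9, 9, 10, 10, 10, 11, 11]
step 2: w=[0.1821, 0.1821, 0.1226, 0.1226, 0.1132, 0.1132, 0.1132, 0.0169, 0.0169, 0.0169, 0.0003, 0.0003]  mean=1.8539  Neff=7.3715  idx=[0, 0, 0, 1, 1, 2, 3, 3, 4, 5, 6, 6]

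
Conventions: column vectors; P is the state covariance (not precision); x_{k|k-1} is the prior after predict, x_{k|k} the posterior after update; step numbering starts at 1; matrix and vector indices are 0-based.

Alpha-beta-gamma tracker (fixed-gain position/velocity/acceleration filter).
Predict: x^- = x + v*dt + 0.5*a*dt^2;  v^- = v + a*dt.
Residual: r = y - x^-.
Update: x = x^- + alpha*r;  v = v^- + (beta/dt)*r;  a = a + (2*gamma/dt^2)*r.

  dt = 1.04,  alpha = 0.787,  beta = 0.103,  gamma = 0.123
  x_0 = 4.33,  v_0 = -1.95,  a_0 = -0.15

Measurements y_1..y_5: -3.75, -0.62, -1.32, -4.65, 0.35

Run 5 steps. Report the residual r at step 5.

resid = 7.4534

step 1: x_pred=2.2209  r=-5.9709  x^+=-2.4782  v^+=-2.6973  a^+=-1.5080
step 2: x_pred=-6.0990  r=5.4790  x^+=-1.7870  v^+=-3.7231  a^+=-0.2619
step 3: x_pred=-5.8006  r=4.4806  x^+=-2.2744  v^+=-3.5517  a^+=0.7572
step 4: x_pred=-5.5586  r=0.9086  x^+=-4.8435  v^+=-2.6742  a^+=0.9639
step 5: x_pred=-7.1034  r=7.4534  x^+=-1.2376  v^+=-0.9336  a^+=2.6591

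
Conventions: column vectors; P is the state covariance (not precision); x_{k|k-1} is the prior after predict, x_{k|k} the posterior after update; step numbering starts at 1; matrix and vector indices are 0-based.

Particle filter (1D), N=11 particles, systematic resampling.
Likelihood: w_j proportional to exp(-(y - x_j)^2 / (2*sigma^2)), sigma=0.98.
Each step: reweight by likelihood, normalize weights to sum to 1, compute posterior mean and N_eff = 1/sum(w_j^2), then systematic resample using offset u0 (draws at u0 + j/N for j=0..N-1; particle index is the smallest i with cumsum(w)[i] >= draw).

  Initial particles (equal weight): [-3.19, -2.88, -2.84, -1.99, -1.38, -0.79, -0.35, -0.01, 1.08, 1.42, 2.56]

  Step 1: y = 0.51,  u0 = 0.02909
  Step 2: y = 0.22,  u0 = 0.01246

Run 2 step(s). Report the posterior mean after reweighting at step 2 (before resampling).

step 1: w=[0.0002, 0.0007, 0.0008, 0.0102, 0.0413, 0.1100, 0.1804, 0.2304, 0.2239, 0.1723, 0.0297]  mean=0.3281  Neff=5.5474  idx=[4, 5, 6, 6, 7, 7, 8, 8, 8, 9, 9]
step 2: w=[0.0353, 0.0787, 0.1130, 0.1130, 0.1302, 0.1302, 0.0911, 0.0911, 0.0911, 0.0632, 0.0632]  mean=0.2820  Neff=10.0255  idx=[0, 1, 2, 3, 4, 4, 5, 6, 7, 8, 9]

post_mean = 0.2820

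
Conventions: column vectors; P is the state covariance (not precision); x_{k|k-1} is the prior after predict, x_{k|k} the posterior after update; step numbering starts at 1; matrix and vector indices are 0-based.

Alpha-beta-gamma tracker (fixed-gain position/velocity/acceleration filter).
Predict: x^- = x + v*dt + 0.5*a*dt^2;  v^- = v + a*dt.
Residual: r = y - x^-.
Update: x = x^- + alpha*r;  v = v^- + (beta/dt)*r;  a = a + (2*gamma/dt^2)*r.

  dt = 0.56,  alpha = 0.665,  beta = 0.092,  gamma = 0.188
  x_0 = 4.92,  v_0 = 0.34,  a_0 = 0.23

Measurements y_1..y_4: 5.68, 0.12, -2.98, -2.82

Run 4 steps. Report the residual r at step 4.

step 1: x_pred=5.1465  r=0.5335  x^+=5.5013  v^+=0.5565  a^+=0.8697
step 2: x_pred=5.9492  r=-5.8292  x^+=2.0728  v^+=0.0858  a^+=-6.1195
step 3: x_pred=1.1613  r=-4.1413  x^+=-1.5927  v^+=-4.0214  a^+=-11.0848
step 4: x_pred=-5.5828  r=2.7628  x^+=-3.7455  v^+=-9.7750  a^+=-7.7723

resid = 2.7628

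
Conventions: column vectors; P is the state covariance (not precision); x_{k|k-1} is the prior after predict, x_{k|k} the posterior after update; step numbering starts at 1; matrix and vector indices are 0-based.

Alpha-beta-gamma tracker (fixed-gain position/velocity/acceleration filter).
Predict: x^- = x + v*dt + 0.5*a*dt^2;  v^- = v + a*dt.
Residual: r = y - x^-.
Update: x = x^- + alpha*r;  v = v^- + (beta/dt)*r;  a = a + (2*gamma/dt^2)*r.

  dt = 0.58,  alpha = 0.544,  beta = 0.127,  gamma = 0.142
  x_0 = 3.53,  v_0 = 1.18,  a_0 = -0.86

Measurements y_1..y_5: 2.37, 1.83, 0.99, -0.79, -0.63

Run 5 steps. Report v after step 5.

v_post = -5.7412

step 1: x_pred=4.0697  r=-1.6997  x^+=3.1451  v^+=0.3090  a^+=-2.2950
step 2: x_pred=2.9383  r=-1.1083  x^+=2.3354  v^+=-1.2648  a^+=-3.2306
step 3: x_pred=1.0584  r=-0.0684  x^+=1.0212  v^+=-3.1535  a^+=-3.2884
step 4: x_pred=-1.3609  r=0.5709  x^+=-1.0504  v^+=-4.9358  a^+=-2.8064
step 5: x_pred=-4.3851  r=3.7551  x^+=-2.3423  v^+=-5.7412  a^+=0.3638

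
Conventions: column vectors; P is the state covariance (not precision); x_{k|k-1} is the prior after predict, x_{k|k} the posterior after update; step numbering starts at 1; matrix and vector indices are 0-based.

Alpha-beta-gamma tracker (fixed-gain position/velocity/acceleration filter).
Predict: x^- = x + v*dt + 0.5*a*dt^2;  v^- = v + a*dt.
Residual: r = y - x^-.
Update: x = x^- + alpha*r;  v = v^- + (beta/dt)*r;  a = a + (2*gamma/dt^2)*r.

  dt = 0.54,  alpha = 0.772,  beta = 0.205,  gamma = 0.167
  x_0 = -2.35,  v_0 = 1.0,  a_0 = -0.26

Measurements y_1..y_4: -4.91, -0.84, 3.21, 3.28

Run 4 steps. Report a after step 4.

a_post = 6.1916

step 1: x_pred=-1.8479  r=-3.0621  x^+=-4.2118  v^+=-0.3029  a^+=-3.7673
step 2: x_pred=-4.9247  r=4.0847  x^+=-1.7713  v^+=-0.7866  a^+=0.9113
step 3: x_pred=-2.0632  r=5.2732  x^+=2.0077  v^+=1.7074  a^+=6.9512
step 4: x_pred=3.9432  r=-0.6632  x^+=3.4312  v^+=5.2093  a^+=6.1916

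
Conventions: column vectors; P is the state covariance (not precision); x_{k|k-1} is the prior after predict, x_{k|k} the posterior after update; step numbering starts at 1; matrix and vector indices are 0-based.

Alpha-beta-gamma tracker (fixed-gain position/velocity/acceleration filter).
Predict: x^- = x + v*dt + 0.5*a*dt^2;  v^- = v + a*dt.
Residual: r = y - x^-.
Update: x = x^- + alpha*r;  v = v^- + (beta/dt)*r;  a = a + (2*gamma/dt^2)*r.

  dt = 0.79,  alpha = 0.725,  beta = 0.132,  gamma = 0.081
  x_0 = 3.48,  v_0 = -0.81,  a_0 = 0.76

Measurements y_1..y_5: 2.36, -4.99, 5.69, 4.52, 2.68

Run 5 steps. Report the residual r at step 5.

step 1: x_pred=3.0773  r=-0.7173  x^+=2.5572  v^+=-0.3294  a^+=0.5738
step 2: x_pred=2.4760  r=-7.4660  x^+=-2.9368  v^+=-1.1236  a^+=-1.3642
step 3: x_pred=-4.2502  r=9.9402  x^+=2.9564  v^+=-0.5404  a^+=1.2160
step 4: x_pred=2.9090  r=1.6110  x^+=4.0770  v^+=0.6894  a^+=1.6342
step 5: x_pred=5.1316  r=-2.4516  x^+=3.3542  v^+=1.5708  a^+=0.9979

resid = -2.4516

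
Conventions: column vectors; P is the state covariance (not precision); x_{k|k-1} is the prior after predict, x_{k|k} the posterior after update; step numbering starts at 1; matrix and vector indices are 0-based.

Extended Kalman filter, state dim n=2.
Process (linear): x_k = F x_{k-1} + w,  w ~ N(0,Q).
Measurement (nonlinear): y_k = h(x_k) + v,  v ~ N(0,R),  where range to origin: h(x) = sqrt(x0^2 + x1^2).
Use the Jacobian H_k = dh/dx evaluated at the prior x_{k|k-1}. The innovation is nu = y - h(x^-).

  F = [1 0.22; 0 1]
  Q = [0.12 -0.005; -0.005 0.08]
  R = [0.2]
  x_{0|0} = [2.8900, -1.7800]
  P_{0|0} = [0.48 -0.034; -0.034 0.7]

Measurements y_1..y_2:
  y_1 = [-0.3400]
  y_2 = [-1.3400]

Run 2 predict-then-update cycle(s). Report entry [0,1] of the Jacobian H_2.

step 1: x^-=[2.4984, -1.7800]  P^-=[0.6189 0.1150; 0.1150 0.7800]  H_jac=[0.8144 -0.5803]  S=[0.7645]  K=[0.5721; -0.4695]  nu=[-3.4076]  x^+=[0.5489, -0.1800]  P^+=[0.3687 0.3203; 0.3203 0.6115]
step 2: x^-=[0.5093, -0.1800]  P^-=[0.6593 0.4499; 0.4499 0.6915]  H_jac=[0.9428 -0.3333]  S=[0.5801]  K=[0.8130; 0.3339]  nu=[-1.8802]  x^+=[-1.0193, -0.8078]  P^+=[0.2758 0.2924; 0.2924 0.6268]

H_jac[0,1] = -0.3333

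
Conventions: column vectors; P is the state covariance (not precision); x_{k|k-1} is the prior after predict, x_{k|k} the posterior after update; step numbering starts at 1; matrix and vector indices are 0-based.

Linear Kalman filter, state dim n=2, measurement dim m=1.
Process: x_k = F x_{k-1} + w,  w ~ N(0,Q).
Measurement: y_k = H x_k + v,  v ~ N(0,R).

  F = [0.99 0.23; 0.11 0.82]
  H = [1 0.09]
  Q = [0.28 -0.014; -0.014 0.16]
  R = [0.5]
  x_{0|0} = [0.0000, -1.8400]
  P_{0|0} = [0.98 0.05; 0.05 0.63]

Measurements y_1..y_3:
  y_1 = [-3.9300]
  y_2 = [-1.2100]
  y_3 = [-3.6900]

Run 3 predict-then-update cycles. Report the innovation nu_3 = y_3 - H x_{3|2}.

step 1: x^-=[-0.4232, -1.5088]  P^-=[1.2966 0.2534; 0.2534 0.6045]  S=[1.8471]  K=[0.7143; 0.1666]  nu=[-3.3710]  x^+=[-2.8311, -2.0705]  P^+=[0.3541 0.0335; 0.0335 0.5532]
step 2: x^-=[-3.2791, -2.0093]  P^-=[0.6716 0.1570; 0.1570 0.5423]  S=[1.2043]  K=[0.5694; 0.1709]  nu=[2.2499]  x^+=[-1.9979, -1.6248]  P^+=[0.2811 0.0398; 0.0398 0.5071]
step 3: x^-=[-2.3516, -1.5521]  P^-=[0.6005 0.1456; 0.1456 0.5116]  S=[1.1308]  K=[0.5426; 0.1694]  nu=[-1.1987]  x^+=[-3.0020, -1.7552]  P^+=[0.2676 0.0416; 0.0416 0.4791]

innov = [-1.1987]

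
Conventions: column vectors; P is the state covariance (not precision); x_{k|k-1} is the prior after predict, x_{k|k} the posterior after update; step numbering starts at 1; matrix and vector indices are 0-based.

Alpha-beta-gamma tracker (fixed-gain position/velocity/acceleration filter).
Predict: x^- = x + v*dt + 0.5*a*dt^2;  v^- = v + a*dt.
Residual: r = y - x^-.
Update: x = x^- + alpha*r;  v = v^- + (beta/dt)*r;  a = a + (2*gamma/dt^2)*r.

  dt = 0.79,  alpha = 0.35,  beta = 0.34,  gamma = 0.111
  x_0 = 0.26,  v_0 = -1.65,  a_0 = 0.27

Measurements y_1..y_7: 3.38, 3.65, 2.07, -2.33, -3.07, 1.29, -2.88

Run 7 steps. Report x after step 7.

step 1: x_pred=-0.9592  r=4.3392  x^+=0.5595  v^+=0.4308  a^+=1.8135
step 2: x_pred=1.4658  r=2.1842  x^+=2.2302  v^+=2.8036  a^+=2.5905
step 3: x_pred=5.2534  r=-3.1834  x^+=4.1392  v^+=3.4800  a^+=1.4581
step 4: x_pred=7.3434  r=-9.6734  x^+=3.9577  v^+=0.4686  a^+=-1.9828
step 5: x_pred=3.7092  r=-6.7792  x^+=1.3365  v^+=-4.0154  a^+=-4.3943
step 6: x_pred=-3.2069  r=4.4969  x^+=-1.6330  v^+=-5.5515  a^+=-2.7947
step 7: x_pred=-6.8908  r=4.0108  x^+=-5.4870  v^+=-6.0331  a^+=-1.3680

x_post = -5.4870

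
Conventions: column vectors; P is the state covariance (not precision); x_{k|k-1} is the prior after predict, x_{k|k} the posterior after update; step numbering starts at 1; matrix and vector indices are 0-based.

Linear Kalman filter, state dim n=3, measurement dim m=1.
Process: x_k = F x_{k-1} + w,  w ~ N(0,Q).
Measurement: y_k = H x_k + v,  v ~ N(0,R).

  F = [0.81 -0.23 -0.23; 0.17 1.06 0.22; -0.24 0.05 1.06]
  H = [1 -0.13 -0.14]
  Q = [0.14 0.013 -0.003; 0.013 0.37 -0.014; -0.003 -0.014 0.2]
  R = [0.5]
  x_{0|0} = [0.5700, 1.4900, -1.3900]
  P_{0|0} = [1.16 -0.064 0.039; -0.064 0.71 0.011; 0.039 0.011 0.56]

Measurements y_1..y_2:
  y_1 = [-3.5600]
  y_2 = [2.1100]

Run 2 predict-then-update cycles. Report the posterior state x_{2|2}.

step 1: x^-=[0.4387, 1.3705, -1.5357]  P^-=[0.9787 -0.0790 -0.3465; -0.0790 1.2134 0.1401; -0.3465 0.1401 0.8807]  S=[1.6392]  K=[0.6330; -0.1564; -0.2977]  nu=[-4.0355]  x^+=[-2.1156, 2.0015, -0.3343]  P^+=[0.3220 0.0833 -0.0376; 0.0833 1.1733 0.0638; -0.0376 0.0638 0.7354]
step 2: x^-=[-2.0971, 1.6884, 0.2535]  P^-=[0.4420 -0.2217 -0.3011; -0.2217 1.7901 0.2536; -0.3011 0.2536 1.0717]  S=[1.1444]  K=[0.4482; -0.4281; -0.4230]  nu=[4.4621]  x^+=[-0.0971, -0.2217, -1.6339]  P^+=[0.2121 -0.0021 -0.0841; -0.0021 1.5804 0.0464; -0.0841 0.0464 0.8669]

x_post = [-0.0971, -0.2217, -1.6339]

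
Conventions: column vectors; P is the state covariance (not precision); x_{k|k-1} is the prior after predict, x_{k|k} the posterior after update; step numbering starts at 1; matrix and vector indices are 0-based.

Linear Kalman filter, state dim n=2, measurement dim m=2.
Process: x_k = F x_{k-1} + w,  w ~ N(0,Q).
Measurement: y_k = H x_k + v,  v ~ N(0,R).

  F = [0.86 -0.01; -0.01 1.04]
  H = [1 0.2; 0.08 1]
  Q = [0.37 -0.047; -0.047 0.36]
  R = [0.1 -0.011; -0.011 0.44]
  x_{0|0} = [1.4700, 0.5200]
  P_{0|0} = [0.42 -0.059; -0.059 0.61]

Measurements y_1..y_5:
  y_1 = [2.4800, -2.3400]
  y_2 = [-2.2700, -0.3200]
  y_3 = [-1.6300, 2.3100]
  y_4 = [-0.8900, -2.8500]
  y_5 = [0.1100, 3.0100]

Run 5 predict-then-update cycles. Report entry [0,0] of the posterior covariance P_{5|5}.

step 1: x^-=[1.2590, 0.5261]  P^-=[0.6817 -0.1097; -0.1097 1.0210]  S=[0.7787 0.1363; 0.1363 1.4479]  K=[0.8683 -0.1198; -0.0010 0.6992]  nu=[1.1158, -2.9668]  x^+=[2.5833, -1.5496]  P^+=[0.1022 -0.0705; -0.0705 0.3133]
step 2: x^-=[2.2372, -1.6374]  P^-=[0.4469 -0.1142; -0.1142 0.7004]  S=[0.5292 0.0488; 0.0488 1.1250]  K=[0.8109 -0.1049; -0.0078 0.6148]  nu=[-4.1797, 1.1384]  x^+=[-1.2717, -0.9050]  P^+=[0.0948 -0.0627; -0.0627 0.2756]
step 3: x^-=[-1.0846, -0.9285]  P^-=[0.4412 -0.1067; -0.1067 0.6594]  S=[0.5249 0.0477; 0.0477 1.0852]  K=[0.8091 -0.1014; -0.0067 0.6001]  nu=[-0.3597, 3.3253]  x^+=[-1.7129, 1.0693]  P^+=[0.0942 -0.0611; -0.0611 0.2690]
step 4: x^-=[-1.4838, 1.1292]  P^-=[0.4408 -0.1052; -0.1052 0.6522]  S=[0.5248 0.0478; 0.0478 1.0782]  K=[0.8090 -0.1008; -0.0064 0.5974]  nu=[0.3679, -3.8605]  x^+=[-0.7972, -1.1793]  P^+=[0.0942 -0.0608; -0.0608 0.2678]
step 5: x^-=[-0.6738, -1.2185]  P^-=[0.4407 -0.1049; -0.1049 0.6509]  S=[0.5248 0.0478; 0.0478 1.0769]  K=[0.8090 -0.1006; -0.0063 0.5969]  nu=[1.0275, 4.2824]  x^+=[-0.2735, 1.3311]  P^+=[0.0941 -0.0607; -0.0607 0.2676]

P_post[0,0] = 0.0941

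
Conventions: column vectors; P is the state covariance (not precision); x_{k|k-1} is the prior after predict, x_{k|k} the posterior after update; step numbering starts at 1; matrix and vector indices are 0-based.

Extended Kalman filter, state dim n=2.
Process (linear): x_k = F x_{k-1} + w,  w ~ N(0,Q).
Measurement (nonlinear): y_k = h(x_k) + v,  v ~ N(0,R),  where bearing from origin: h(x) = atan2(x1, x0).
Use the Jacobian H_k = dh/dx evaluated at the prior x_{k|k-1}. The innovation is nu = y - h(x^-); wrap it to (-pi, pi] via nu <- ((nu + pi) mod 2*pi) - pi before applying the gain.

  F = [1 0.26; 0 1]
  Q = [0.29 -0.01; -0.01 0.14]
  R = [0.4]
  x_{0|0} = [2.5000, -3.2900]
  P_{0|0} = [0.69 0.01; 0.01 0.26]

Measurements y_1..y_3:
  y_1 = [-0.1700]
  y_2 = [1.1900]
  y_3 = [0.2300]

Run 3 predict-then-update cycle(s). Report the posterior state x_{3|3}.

x_post = [2.9411, -2.3657]

step 1: x^-=[1.6446, -3.2900]  P^-=[1.0028 0.0676; 0.0676 0.4000]  H_jac=[0.2432 0.1216]  S=[0.4692]  K=[0.5372; 0.1387]  nu=[0.9372]  x^+=[2.1481, -3.1600]  P^+=[0.8674 0.0326; 0.0326 0.3910]
step 2: x^-=[1.3265, -3.1600]  P^-=[1.2008 0.1243; 0.1243 0.5310]  H_jac=[0.2690 0.1129]  S=[0.5012]  K=[0.6725; 0.1864]  nu=[2.3634]  x^+=[2.9159, -2.7196]  P^+=[0.9741 0.0615; 0.0615 0.5136]
step 3: x^-=[2.2088, -2.7196]  P^-=[1.3307 0.1850; 0.1850 0.6536]  H_jac=[0.2216 0.1799]  S=[0.5012]  K=[0.6546; 0.3164]  nu=[1.1187]  x^+=[2.9411, -2.3657]  P^+=[1.1159 0.0812; 0.0812 0.6034]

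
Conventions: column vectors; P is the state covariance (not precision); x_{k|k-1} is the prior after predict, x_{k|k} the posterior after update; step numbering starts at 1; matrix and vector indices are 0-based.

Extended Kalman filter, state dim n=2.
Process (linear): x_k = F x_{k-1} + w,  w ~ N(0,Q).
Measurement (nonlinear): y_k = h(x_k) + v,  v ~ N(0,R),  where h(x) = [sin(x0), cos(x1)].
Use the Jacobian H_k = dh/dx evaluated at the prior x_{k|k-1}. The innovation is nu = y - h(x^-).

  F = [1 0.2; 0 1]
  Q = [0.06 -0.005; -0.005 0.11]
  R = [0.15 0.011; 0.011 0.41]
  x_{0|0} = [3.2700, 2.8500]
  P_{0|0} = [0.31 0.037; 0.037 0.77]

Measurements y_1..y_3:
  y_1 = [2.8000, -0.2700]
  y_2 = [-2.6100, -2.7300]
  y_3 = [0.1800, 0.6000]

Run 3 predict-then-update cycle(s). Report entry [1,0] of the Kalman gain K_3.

K[1,0] = 0.2180

step 1: x^-=[3.8400, 2.8500]  P^-=[0.4156 0.1860; 0.1860 0.8800]  H_jac=[-0.7659 0.0000; 0.0000 -0.2875]  S=[0.3938 0.0520; 0.0520 0.4827]  K=[-0.8051 -0.0241; -0.2968 -0.4921]  nu=[3.4430, 0.6878]  x^+=[1.0513, 1.4895]  P^+=[0.1580 0.0652; 0.0652 0.7132]
step 2: x^-=[1.3492, 1.4895]  P^-=[0.2726 0.2028; 0.2028 0.8232]  H_jac=[0.2198 0.0000; 0.0000 -0.9967]  S=[0.1632 -0.0334; -0.0334 1.2278]  K=[0.3354 -0.1555; 0.1371 -0.6645]  nu=[-3.5856, -2.8112]  x^+=[0.5840, 2.8663]  P^+=[0.2211 0.0603; 0.0603 0.2719]
step 3: x^-=[1.1573, 2.8663]  P^-=[0.3161 0.1097; 0.1097 0.3819]  H_jac=[0.4018 0.0000; 0.0000 -0.2719]  S=[0.2010 -0.0010; -0.0010 0.4382]  K=[0.6315 -0.0666; 0.2180 -0.2364]  nu=[-0.7357, 1.5623]  x^+=[0.5886, 2.3365]  P^+=[0.2339 0.0749; 0.0749 0.3477]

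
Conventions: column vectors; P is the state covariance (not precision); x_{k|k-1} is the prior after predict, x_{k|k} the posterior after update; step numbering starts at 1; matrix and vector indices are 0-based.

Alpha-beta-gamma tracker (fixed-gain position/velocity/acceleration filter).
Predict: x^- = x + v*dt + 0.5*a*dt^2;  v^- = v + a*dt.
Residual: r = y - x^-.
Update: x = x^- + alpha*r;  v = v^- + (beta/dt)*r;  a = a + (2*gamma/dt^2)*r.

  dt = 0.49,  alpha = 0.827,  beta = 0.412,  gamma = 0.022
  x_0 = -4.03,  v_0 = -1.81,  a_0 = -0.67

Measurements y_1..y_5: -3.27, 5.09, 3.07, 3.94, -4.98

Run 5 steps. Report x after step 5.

step 1: x_pred=-4.9973  r=1.7273  x^+=-3.5688  v^+=-0.6859  a^+=-0.3535
step 2: x_pred=-3.9474  r=9.0374  x^+=3.5265  v^+=6.7396  a^+=1.3027
step 3: x_pred=6.9854  r=-3.9154  x^+=3.7474  v^+=4.0859  a^+=0.5852
step 4: x_pred=5.8197  r=-1.8797  x^+=4.2652  v^+=2.7921  a^+=0.2407
step 5: x_pred=5.6622  r=-10.6422  x^+=-3.1389  v^+=-6.0381  a^+=-1.7095

x_post = -3.1389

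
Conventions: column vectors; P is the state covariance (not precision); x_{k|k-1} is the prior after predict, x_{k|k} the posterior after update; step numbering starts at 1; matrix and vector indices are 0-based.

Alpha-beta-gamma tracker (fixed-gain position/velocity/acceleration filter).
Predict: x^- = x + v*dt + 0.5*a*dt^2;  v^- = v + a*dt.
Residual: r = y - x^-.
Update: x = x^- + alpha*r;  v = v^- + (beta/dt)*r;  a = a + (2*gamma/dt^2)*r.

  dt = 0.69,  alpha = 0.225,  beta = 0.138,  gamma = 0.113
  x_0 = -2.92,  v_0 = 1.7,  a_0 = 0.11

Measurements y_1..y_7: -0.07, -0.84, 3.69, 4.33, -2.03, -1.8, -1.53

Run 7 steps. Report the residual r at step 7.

resid = -3.3644

step 1: x_pred=-1.7208  r=1.6508  x^+=-1.3494  v^+=2.1061  a^+=0.8936
step 2: x_pred=0.3165  r=-1.1565  x^+=0.0563  v^+=2.4914  a^+=0.3446
step 3: x_pred=1.8574  r=1.8326  x^+=2.2697  v^+=3.0957  a^+=1.2146
step 4: x_pred=4.6949  r=-0.3649  x^+=4.6128  v^+=3.8607  a^+=1.0414
step 5: x_pred=7.5246  r=-9.5546  x^+=5.3748  v^+=2.6684  a^+=-3.4941
step 6: x_pred=6.3842  r=-8.1842  x^+=4.5428  v^+=-1.3794  a^+=-7.3791
step 7: x_pred=1.8344  r=-3.3644  x^+=1.0774  v^+=-7.1438  a^+=-8.9761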